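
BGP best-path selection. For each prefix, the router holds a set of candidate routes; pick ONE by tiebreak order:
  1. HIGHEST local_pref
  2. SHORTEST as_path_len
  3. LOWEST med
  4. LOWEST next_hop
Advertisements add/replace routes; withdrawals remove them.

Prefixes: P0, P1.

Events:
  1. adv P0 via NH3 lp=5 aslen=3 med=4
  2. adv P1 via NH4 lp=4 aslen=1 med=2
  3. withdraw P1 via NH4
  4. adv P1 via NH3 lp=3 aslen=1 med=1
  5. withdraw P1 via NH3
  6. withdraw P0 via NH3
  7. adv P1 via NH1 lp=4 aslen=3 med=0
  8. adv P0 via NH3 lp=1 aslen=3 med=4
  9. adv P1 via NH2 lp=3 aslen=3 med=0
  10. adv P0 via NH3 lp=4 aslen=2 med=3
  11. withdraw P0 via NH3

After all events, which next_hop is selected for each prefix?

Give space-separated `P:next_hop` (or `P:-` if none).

Op 1: best P0=NH3 P1=-
Op 2: best P0=NH3 P1=NH4
Op 3: best P0=NH3 P1=-
Op 4: best P0=NH3 P1=NH3
Op 5: best P0=NH3 P1=-
Op 6: best P0=- P1=-
Op 7: best P0=- P1=NH1
Op 8: best P0=NH3 P1=NH1
Op 9: best P0=NH3 P1=NH1
Op 10: best P0=NH3 P1=NH1
Op 11: best P0=- P1=NH1

Answer: P0:- P1:NH1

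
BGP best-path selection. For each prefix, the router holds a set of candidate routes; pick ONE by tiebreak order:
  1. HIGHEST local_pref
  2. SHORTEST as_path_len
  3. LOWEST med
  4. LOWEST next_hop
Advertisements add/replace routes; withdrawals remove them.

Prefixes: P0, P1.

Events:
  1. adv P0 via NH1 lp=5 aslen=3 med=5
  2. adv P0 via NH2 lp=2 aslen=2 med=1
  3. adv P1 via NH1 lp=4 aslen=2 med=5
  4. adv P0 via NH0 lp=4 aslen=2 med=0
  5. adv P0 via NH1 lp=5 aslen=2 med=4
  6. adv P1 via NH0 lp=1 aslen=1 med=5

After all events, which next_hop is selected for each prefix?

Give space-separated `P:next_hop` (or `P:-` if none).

Op 1: best P0=NH1 P1=-
Op 2: best P0=NH1 P1=-
Op 3: best P0=NH1 P1=NH1
Op 4: best P0=NH1 P1=NH1
Op 5: best P0=NH1 P1=NH1
Op 6: best P0=NH1 P1=NH1

Answer: P0:NH1 P1:NH1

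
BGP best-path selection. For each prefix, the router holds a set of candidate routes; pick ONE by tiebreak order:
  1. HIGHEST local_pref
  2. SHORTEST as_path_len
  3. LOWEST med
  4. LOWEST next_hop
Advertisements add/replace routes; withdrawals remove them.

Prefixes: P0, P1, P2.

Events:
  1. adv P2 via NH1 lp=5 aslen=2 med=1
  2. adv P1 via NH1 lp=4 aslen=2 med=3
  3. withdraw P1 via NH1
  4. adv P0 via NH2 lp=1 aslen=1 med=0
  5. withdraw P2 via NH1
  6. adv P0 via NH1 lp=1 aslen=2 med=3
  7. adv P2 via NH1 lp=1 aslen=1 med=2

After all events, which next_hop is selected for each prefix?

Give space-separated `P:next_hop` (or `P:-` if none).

Op 1: best P0=- P1=- P2=NH1
Op 2: best P0=- P1=NH1 P2=NH1
Op 3: best P0=- P1=- P2=NH1
Op 4: best P0=NH2 P1=- P2=NH1
Op 5: best P0=NH2 P1=- P2=-
Op 6: best P0=NH2 P1=- P2=-
Op 7: best P0=NH2 P1=- P2=NH1

Answer: P0:NH2 P1:- P2:NH1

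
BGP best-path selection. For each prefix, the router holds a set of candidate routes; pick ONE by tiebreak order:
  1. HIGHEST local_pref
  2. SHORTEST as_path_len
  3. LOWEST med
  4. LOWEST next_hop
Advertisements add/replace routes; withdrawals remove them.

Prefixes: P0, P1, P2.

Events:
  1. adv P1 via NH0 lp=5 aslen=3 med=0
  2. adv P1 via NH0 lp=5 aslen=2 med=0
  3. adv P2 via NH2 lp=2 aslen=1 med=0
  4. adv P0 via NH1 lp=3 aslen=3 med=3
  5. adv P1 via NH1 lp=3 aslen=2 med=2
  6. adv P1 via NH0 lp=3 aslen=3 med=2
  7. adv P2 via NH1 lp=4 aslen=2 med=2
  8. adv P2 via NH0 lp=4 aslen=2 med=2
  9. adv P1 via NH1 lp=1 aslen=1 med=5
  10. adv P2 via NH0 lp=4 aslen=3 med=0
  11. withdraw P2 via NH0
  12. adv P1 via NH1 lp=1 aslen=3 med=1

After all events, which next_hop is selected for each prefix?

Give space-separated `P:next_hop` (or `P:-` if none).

Answer: P0:NH1 P1:NH0 P2:NH1

Derivation:
Op 1: best P0=- P1=NH0 P2=-
Op 2: best P0=- P1=NH0 P2=-
Op 3: best P0=- P1=NH0 P2=NH2
Op 4: best P0=NH1 P1=NH0 P2=NH2
Op 5: best P0=NH1 P1=NH0 P2=NH2
Op 6: best P0=NH1 P1=NH1 P2=NH2
Op 7: best P0=NH1 P1=NH1 P2=NH1
Op 8: best P0=NH1 P1=NH1 P2=NH0
Op 9: best P0=NH1 P1=NH0 P2=NH0
Op 10: best P0=NH1 P1=NH0 P2=NH1
Op 11: best P0=NH1 P1=NH0 P2=NH1
Op 12: best P0=NH1 P1=NH0 P2=NH1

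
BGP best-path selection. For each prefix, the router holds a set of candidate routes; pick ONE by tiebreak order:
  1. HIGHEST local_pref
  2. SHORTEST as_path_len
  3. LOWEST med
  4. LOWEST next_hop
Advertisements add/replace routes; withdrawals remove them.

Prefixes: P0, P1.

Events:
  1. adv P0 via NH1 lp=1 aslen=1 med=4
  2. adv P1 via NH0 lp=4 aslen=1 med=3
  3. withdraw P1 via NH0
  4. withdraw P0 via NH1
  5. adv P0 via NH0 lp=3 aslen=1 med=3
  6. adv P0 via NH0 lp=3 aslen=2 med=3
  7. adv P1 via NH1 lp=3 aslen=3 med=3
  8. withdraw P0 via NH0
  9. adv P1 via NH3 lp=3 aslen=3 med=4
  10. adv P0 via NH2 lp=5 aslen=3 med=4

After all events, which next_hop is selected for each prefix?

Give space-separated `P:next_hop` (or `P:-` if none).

Op 1: best P0=NH1 P1=-
Op 2: best P0=NH1 P1=NH0
Op 3: best P0=NH1 P1=-
Op 4: best P0=- P1=-
Op 5: best P0=NH0 P1=-
Op 6: best P0=NH0 P1=-
Op 7: best P0=NH0 P1=NH1
Op 8: best P0=- P1=NH1
Op 9: best P0=- P1=NH1
Op 10: best P0=NH2 P1=NH1

Answer: P0:NH2 P1:NH1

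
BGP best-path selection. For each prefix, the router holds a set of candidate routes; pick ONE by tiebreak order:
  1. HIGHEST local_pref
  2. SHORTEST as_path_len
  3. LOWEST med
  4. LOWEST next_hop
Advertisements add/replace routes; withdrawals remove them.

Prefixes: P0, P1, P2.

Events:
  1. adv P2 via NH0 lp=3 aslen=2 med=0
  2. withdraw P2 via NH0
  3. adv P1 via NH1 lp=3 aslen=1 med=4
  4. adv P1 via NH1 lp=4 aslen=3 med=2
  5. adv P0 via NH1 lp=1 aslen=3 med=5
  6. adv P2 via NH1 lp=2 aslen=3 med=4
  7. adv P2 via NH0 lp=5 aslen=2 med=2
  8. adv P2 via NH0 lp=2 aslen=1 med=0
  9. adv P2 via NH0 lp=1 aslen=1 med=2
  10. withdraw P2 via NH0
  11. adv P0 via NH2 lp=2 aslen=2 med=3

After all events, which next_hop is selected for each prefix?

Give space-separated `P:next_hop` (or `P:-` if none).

Op 1: best P0=- P1=- P2=NH0
Op 2: best P0=- P1=- P2=-
Op 3: best P0=- P1=NH1 P2=-
Op 4: best P0=- P1=NH1 P2=-
Op 5: best P0=NH1 P1=NH1 P2=-
Op 6: best P0=NH1 P1=NH1 P2=NH1
Op 7: best P0=NH1 P1=NH1 P2=NH0
Op 8: best P0=NH1 P1=NH1 P2=NH0
Op 9: best P0=NH1 P1=NH1 P2=NH1
Op 10: best P0=NH1 P1=NH1 P2=NH1
Op 11: best P0=NH2 P1=NH1 P2=NH1

Answer: P0:NH2 P1:NH1 P2:NH1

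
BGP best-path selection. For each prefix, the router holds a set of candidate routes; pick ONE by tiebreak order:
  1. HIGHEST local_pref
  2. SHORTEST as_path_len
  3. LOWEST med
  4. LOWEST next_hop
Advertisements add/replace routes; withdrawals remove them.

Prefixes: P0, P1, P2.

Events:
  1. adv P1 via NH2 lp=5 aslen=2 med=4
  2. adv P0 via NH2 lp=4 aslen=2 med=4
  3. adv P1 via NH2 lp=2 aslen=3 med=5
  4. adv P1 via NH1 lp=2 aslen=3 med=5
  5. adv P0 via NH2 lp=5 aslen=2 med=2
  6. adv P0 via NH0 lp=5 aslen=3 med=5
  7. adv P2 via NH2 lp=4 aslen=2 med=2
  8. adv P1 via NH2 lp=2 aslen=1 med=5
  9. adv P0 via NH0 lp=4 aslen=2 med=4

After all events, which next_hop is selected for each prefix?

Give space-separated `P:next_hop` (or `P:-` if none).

Answer: P0:NH2 P1:NH2 P2:NH2

Derivation:
Op 1: best P0=- P1=NH2 P2=-
Op 2: best P0=NH2 P1=NH2 P2=-
Op 3: best P0=NH2 P1=NH2 P2=-
Op 4: best P0=NH2 P1=NH1 P2=-
Op 5: best P0=NH2 P1=NH1 P2=-
Op 6: best P0=NH2 P1=NH1 P2=-
Op 7: best P0=NH2 P1=NH1 P2=NH2
Op 8: best P0=NH2 P1=NH2 P2=NH2
Op 9: best P0=NH2 P1=NH2 P2=NH2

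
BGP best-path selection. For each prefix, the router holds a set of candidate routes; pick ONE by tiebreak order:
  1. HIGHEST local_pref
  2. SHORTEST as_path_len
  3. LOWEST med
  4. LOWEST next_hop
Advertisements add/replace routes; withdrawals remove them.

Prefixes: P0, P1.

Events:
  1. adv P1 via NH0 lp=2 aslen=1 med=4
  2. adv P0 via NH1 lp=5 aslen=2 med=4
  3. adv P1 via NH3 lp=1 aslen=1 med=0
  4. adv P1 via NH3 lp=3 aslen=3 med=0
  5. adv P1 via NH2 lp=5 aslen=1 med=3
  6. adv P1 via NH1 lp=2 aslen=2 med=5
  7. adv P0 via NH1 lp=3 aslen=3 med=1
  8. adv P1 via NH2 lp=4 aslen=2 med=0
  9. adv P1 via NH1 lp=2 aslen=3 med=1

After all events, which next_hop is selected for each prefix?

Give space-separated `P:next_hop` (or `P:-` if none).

Answer: P0:NH1 P1:NH2

Derivation:
Op 1: best P0=- P1=NH0
Op 2: best P0=NH1 P1=NH0
Op 3: best P0=NH1 P1=NH0
Op 4: best P0=NH1 P1=NH3
Op 5: best P0=NH1 P1=NH2
Op 6: best P0=NH1 P1=NH2
Op 7: best P0=NH1 P1=NH2
Op 8: best P0=NH1 P1=NH2
Op 9: best P0=NH1 P1=NH2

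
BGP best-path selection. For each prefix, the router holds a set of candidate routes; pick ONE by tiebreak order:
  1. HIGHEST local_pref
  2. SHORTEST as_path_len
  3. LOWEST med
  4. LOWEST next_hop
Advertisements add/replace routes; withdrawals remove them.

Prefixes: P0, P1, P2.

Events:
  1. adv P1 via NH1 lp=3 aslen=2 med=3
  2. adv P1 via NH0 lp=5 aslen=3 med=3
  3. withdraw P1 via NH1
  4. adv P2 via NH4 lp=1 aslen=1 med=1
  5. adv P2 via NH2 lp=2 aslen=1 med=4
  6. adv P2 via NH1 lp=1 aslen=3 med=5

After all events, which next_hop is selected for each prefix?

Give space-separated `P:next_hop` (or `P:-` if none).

Op 1: best P0=- P1=NH1 P2=-
Op 2: best P0=- P1=NH0 P2=-
Op 3: best P0=- P1=NH0 P2=-
Op 4: best P0=- P1=NH0 P2=NH4
Op 5: best P0=- P1=NH0 P2=NH2
Op 6: best P0=- P1=NH0 P2=NH2

Answer: P0:- P1:NH0 P2:NH2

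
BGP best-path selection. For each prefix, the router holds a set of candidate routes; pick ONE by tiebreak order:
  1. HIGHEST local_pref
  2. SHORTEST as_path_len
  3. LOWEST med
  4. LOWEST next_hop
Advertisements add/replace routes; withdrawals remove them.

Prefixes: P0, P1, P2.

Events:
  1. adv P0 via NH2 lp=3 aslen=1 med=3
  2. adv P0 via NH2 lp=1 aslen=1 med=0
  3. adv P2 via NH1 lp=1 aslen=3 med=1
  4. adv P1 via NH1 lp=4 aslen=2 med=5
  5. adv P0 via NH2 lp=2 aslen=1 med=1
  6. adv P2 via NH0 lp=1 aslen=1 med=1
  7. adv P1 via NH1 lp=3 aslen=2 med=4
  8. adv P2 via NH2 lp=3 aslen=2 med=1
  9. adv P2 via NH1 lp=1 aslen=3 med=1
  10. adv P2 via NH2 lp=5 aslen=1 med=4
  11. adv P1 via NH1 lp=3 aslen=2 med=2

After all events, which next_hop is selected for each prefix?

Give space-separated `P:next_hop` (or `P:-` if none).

Answer: P0:NH2 P1:NH1 P2:NH2

Derivation:
Op 1: best P0=NH2 P1=- P2=-
Op 2: best P0=NH2 P1=- P2=-
Op 3: best P0=NH2 P1=- P2=NH1
Op 4: best P0=NH2 P1=NH1 P2=NH1
Op 5: best P0=NH2 P1=NH1 P2=NH1
Op 6: best P0=NH2 P1=NH1 P2=NH0
Op 7: best P0=NH2 P1=NH1 P2=NH0
Op 8: best P0=NH2 P1=NH1 P2=NH2
Op 9: best P0=NH2 P1=NH1 P2=NH2
Op 10: best P0=NH2 P1=NH1 P2=NH2
Op 11: best P0=NH2 P1=NH1 P2=NH2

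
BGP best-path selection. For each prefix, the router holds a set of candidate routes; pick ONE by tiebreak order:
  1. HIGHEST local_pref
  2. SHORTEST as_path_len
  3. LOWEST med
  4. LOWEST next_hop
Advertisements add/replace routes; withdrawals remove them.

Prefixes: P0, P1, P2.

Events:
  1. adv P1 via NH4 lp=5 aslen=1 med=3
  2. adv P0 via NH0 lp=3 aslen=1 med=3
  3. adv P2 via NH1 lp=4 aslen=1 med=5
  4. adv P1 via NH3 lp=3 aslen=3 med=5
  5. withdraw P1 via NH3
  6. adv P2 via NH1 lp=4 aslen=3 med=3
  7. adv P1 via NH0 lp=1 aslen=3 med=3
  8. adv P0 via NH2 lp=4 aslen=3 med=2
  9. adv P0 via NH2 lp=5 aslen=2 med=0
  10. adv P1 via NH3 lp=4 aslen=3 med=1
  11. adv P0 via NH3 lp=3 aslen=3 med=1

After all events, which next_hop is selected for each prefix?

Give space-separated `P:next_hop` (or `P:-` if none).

Answer: P0:NH2 P1:NH4 P2:NH1

Derivation:
Op 1: best P0=- P1=NH4 P2=-
Op 2: best P0=NH0 P1=NH4 P2=-
Op 3: best P0=NH0 P1=NH4 P2=NH1
Op 4: best P0=NH0 P1=NH4 P2=NH1
Op 5: best P0=NH0 P1=NH4 P2=NH1
Op 6: best P0=NH0 P1=NH4 P2=NH1
Op 7: best P0=NH0 P1=NH4 P2=NH1
Op 8: best P0=NH2 P1=NH4 P2=NH1
Op 9: best P0=NH2 P1=NH4 P2=NH1
Op 10: best P0=NH2 P1=NH4 P2=NH1
Op 11: best P0=NH2 P1=NH4 P2=NH1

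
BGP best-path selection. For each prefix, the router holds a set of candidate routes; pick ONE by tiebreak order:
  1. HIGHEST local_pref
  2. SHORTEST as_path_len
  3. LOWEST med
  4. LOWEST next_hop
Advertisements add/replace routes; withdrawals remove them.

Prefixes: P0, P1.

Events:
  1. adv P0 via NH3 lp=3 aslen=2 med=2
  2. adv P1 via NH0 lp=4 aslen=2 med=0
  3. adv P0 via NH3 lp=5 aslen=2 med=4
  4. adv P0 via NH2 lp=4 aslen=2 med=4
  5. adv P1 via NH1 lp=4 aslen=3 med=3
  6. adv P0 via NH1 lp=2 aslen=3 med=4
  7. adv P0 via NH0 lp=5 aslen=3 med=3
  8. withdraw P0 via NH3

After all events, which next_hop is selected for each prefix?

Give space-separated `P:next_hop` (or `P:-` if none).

Answer: P0:NH0 P1:NH0

Derivation:
Op 1: best P0=NH3 P1=-
Op 2: best P0=NH3 P1=NH0
Op 3: best P0=NH3 P1=NH0
Op 4: best P0=NH3 P1=NH0
Op 5: best P0=NH3 P1=NH0
Op 6: best P0=NH3 P1=NH0
Op 7: best P0=NH3 P1=NH0
Op 8: best P0=NH0 P1=NH0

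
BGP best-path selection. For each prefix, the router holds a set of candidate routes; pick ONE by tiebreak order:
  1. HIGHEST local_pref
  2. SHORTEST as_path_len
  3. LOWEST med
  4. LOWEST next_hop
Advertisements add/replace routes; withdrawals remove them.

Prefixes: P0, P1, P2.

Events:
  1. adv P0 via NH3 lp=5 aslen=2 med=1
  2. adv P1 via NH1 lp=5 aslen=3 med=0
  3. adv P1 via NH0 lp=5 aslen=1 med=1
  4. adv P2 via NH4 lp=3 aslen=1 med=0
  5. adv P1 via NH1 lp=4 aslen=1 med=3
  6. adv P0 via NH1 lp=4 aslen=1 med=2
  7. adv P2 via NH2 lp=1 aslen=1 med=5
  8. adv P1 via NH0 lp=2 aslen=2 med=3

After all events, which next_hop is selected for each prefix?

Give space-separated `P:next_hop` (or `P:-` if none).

Op 1: best P0=NH3 P1=- P2=-
Op 2: best P0=NH3 P1=NH1 P2=-
Op 3: best P0=NH3 P1=NH0 P2=-
Op 4: best P0=NH3 P1=NH0 P2=NH4
Op 5: best P0=NH3 P1=NH0 P2=NH4
Op 6: best P0=NH3 P1=NH0 P2=NH4
Op 7: best P0=NH3 P1=NH0 P2=NH4
Op 8: best P0=NH3 P1=NH1 P2=NH4

Answer: P0:NH3 P1:NH1 P2:NH4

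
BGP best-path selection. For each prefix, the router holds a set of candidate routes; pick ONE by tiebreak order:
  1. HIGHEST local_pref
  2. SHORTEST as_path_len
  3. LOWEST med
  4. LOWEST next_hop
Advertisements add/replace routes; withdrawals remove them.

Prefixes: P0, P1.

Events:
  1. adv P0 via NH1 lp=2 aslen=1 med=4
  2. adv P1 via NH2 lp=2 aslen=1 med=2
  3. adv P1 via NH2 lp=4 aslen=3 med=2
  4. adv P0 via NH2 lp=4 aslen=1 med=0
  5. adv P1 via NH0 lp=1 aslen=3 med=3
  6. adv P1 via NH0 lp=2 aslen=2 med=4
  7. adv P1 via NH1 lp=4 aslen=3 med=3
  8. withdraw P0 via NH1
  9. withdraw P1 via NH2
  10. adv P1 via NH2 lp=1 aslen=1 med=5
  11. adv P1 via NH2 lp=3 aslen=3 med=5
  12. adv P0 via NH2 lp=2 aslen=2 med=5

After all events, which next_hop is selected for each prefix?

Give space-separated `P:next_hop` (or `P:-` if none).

Answer: P0:NH2 P1:NH1

Derivation:
Op 1: best P0=NH1 P1=-
Op 2: best P0=NH1 P1=NH2
Op 3: best P0=NH1 P1=NH2
Op 4: best P0=NH2 P1=NH2
Op 5: best P0=NH2 P1=NH2
Op 6: best P0=NH2 P1=NH2
Op 7: best P0=NH2 P1=NH2
Op 8: best P0=NH2 P1=NH2
Op 9: best P0=NH2 P1=NH1
Op 10: best P0=NH2 P1=NH1
Op 11: best P0=NH2 P1=NH1
Op 12: best P0=NH2 P1=NH1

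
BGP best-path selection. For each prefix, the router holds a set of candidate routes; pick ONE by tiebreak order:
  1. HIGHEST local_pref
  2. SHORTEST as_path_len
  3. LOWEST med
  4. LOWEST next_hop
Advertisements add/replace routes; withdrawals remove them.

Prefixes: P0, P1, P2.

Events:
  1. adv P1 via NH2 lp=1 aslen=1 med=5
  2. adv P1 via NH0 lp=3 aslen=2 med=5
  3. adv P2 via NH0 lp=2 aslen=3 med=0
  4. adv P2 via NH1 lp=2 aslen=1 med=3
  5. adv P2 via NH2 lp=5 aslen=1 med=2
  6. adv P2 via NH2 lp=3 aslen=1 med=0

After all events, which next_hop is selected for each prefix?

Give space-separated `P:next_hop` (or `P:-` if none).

Answer: P0:- P1:NH0 P2:NH2

Derivation:
Op 1: best P0=- P1=NH2 P2=-
Op 2: best P0=- P1=NH0 P2=-
Op 3: best P0=- P1=NH0 P2=NH0
Op 4: best P0=- P1=NH0 P2=NH1
Op 5: best P0=- P1=NH0 P2=NH2
Op 6: best P0=- P1=NH0 P2=NH2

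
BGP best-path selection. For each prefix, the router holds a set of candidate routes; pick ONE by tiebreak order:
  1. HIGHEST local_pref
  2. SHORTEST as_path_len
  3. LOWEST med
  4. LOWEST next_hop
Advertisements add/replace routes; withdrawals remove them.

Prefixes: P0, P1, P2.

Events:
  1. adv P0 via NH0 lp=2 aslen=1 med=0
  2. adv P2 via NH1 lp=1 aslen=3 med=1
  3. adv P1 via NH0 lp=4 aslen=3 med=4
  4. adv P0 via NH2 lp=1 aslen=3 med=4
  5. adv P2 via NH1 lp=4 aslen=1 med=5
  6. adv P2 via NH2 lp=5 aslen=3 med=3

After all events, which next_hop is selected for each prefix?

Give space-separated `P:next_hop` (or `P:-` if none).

Answer: P0:NH0 P1:NH0 P2:NH2

Derivation:
Op 1: best P0=NH0 P1=- P2=-
Op 2: best P0=NH0 P1=- P2=NH1
Op 3: best P0=NH0 P1=NH0 P2=NH1
Op 4: best P0=NH0 P1=NH0 P2=NH1
Op 5: best P0=NH0 P1=NH0 P2=NH1
Op 6: best P0=NH0 P1=NH0 P2=NH2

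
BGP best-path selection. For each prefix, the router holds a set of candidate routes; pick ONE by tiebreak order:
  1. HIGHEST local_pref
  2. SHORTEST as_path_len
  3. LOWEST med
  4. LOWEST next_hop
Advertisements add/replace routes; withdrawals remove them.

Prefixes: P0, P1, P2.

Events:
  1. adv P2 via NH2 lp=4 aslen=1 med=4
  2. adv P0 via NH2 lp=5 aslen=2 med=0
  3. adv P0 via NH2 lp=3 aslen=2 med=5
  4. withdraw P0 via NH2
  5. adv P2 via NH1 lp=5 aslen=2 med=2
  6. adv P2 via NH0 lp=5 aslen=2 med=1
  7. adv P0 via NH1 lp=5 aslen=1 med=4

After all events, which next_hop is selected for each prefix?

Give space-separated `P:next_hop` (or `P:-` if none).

Op 1: best P0=- P1=- P2=NH2
Op 2: best P0=NH2 P1=- P2=NH2
Op 3: best P0=NH2 P1=- P2=NH2
Op 4: best P0=- P1=- P2=NH2
Op 5: best P0=- P1=- P2=NH1
Op 6: best P0=- P1=- P2=NH0
Op 7: best P0=NH1 P1=- P2=NH0

Answer: P0:NH1 P1:- P2:NH0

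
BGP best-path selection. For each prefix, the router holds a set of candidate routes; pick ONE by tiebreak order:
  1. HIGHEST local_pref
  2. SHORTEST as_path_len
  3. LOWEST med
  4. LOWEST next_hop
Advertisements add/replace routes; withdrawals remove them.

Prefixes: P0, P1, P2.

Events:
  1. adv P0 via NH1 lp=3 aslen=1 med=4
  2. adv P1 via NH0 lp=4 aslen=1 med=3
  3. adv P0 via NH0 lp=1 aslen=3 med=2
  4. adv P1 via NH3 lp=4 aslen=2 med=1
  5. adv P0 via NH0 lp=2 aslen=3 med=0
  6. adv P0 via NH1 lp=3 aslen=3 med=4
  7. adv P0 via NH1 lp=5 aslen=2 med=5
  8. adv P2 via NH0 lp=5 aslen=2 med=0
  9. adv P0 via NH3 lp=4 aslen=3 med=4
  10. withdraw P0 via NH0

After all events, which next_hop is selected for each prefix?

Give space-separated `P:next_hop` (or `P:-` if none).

Op 1: best P0=NH1 P1=- P2=-
Op 2: best P0=NH1 P1=NH0 P2=-
Op 3: best P0=NH1 P1=NH0 P2=-
Op 4: best P0=NH1 P1=NH0 P2=-
Op 5: best P0=NH1 P1=NH0 P2=-
Op 6: best P0=NH1 P1=NH0 P2=-
Op 7: best P0=NH1 P1=NH0 P2=-
Op 8: best P0=NH1 P1=NH0 P2=NH0
Op 9: best P0=NH1 P1=NH0 P2=NH0
Op 10: best P0=NH1 P1=NH0 P2=NH0

Answer: P0:NH1 P1:NH0 P2:NH0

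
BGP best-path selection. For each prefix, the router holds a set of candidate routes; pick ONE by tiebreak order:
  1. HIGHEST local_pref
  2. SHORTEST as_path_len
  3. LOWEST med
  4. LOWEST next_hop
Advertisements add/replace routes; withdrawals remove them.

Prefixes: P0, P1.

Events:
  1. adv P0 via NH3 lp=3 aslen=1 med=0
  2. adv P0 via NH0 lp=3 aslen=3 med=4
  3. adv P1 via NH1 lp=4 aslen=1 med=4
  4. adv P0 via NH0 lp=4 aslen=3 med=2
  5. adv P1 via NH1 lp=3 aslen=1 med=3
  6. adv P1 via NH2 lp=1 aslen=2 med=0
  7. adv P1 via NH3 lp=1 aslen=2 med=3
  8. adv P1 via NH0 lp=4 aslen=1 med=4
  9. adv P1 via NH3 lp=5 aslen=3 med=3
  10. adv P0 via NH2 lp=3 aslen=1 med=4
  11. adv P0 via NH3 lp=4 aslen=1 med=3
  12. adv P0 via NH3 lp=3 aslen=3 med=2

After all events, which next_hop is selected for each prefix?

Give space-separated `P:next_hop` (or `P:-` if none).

Answer: P0:NH0 P1:NH3

Derivation:
Op 1: best P0=NH3 P1=-
Op 2: best P0=NH3 P1=-
Op 3: best P0=NH3 P1=NH1
Op 4: best P0=NH0 P1=NH1
Op 5: best P0=NH0 P1=NH1
Op 6: best P0=NH0 P1=NH1
Op 7: best P0=NH0 P1=NH1
Op 8: best P0=NH0 P1=NH0
Op 9: best P0=NH0 P1=NH3
Op 10: best P0=NH0 P1=NH3
Op 11: best P0=NH3 P1=NH3
Op 12: best P0=NH0 P1=NH3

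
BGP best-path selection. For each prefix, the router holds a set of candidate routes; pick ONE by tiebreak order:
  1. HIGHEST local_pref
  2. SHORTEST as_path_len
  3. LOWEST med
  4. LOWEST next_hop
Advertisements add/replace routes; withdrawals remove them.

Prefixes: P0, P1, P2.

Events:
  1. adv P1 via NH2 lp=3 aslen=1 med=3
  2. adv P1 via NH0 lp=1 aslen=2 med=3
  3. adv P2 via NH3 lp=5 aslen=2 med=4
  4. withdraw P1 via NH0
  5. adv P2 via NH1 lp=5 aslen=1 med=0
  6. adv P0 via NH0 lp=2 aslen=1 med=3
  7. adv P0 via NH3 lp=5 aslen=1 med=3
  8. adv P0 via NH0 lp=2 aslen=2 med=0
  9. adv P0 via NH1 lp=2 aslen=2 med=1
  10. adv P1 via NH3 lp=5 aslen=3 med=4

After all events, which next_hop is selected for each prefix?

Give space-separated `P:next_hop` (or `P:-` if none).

Op 1: best P0=- P1=NH2 P2=-
Op 2: best P0=- P1=NH2 P2=-
Op 3: best P0=- P1=NH2 P2=NH3
Op 4: best P0=- P1=NH2 P2=NH3
Op 5: best P0=- P1=NH2 P2=NH1
Op 6: best P0=NH0 P1=NH2 P2=NH1
Op 7: best P0=NH3 P1=NH2 P2=NH1
Op 8: best P0=NH3 P1=NH2 P2=NH1
Op 9: best P0=NH3 P1=NH2 P2=NH1
Op 10: best P0=NH3 P1=NH3 P2=NH1

Answer: P0:NH3 P1:NH3 P2:NH1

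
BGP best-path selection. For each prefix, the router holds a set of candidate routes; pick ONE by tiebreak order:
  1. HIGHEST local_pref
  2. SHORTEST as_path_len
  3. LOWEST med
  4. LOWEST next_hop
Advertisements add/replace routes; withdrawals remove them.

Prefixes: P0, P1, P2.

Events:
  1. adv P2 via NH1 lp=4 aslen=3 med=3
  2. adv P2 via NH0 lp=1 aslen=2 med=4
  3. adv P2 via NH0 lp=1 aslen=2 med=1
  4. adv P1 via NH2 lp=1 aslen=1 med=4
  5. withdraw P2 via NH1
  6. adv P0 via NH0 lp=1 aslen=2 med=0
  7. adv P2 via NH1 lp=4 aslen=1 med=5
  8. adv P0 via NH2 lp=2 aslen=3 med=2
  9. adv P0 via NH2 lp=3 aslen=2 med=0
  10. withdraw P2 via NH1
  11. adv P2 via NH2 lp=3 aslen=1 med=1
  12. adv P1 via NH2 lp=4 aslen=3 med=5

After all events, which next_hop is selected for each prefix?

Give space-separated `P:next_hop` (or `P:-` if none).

Answer: P0:NH2 P1:NH2 P2:NH2

Derivation:
Op 1: best P0=- P1=- P2=NH1
Op 2: best P0=- P1=- P2=NH1
Op 3: best P0=- P1=- P2=NH1
Op 4: best P0=- P1=NH2 P2=NH1
Op 5: best P0=- P1=NH2 P2=NH0
Op 6: best P0=NH0 P1=NH2 P2=NH0
Op 7: best P0=NH0 P1=NH2 P2=NH1
Op 8: best P0=NH2 P1=NH2 P2=NH1
Op 9: best P0=NH2 P1=NH2 P2=NH1
Op 10: best P0=NH2 P1=NH2 P2=NH0
Op 11: best P0=NH2 P1=NH2 P2=NH2
Op 12: best P0=NH2 P1=NH2 P2=NH2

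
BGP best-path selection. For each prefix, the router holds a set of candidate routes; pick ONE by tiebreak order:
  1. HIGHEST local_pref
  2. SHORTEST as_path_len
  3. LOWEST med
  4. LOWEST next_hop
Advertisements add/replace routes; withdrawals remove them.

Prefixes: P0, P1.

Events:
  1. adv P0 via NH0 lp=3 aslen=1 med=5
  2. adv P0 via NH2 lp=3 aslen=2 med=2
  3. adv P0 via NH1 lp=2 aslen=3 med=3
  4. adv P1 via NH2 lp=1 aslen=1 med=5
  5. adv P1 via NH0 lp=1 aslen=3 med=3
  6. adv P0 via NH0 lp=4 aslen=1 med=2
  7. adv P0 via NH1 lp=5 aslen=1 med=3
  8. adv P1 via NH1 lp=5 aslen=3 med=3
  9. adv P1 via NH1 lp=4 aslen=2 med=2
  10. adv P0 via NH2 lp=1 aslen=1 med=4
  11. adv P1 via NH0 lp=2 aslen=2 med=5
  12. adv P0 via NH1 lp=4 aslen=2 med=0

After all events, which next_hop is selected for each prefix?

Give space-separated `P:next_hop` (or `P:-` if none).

Op 1: best P0=NH0 P1=-
Op 2: best P0=NH0 P1=-
Op 3: best P0=NH0 P1=-
Op 4: best P0=NH0 P1=NH2
Op 5: best P0=NH0 P1=NH2
Op 6: best P0=NH0 P1=NH2
Op 7: best P0=NH1 P1=NH2
Op 8: best P0=NH1 P1=NH1
Op 9: best P0=NH1 P1=NH1
Op 10: best P0=NH1 P1=NH1
Op 11: best P0=NH1 P1=NH1
Op 12: best P0=NH0 P1=NH1

Answer: P0:NH0 P1:NH1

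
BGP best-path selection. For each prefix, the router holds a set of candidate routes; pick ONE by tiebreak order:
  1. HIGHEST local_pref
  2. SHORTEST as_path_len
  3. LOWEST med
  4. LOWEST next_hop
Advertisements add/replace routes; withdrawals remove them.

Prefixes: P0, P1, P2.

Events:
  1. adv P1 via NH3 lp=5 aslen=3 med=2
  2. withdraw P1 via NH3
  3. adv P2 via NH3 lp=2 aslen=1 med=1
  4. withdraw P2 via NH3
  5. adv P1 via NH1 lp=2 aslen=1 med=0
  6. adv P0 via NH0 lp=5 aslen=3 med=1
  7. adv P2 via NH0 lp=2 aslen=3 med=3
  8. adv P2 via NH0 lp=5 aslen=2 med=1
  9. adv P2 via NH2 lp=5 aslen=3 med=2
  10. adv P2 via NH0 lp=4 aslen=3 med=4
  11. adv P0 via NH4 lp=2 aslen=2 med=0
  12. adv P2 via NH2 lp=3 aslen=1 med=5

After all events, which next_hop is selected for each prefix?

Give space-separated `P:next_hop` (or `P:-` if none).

Answer: P0:NH0 P1:NH1 P2:NH0

Derivation:
Op 1: best P0=- P1=NH3 P2=-
Op 2: best P0=- P1=- P2=-
Op 3: best P0=- P1=- P2=NH3
Op 4: best P0=- P1=- P2=-
Op 5: best P0=- P1=NH1 P2=-
Op 6: best P0=NH0 P1=NH1 P2=-
Op 7: best P0=NH0 P1=NH1 P2=NH0
Op 8: best P0=NH0 P1=NH1 P2=NH0
Op 9: best P0=NH0 P1=NH1 P2=NH0
Op 10: best P0=NH0 P1=NH1 P2=NH2
Op 11: best P0=NH0 P1=NH1 P2=NH2
Op 12: best P0=NH0 P1=NH1 P2=NH0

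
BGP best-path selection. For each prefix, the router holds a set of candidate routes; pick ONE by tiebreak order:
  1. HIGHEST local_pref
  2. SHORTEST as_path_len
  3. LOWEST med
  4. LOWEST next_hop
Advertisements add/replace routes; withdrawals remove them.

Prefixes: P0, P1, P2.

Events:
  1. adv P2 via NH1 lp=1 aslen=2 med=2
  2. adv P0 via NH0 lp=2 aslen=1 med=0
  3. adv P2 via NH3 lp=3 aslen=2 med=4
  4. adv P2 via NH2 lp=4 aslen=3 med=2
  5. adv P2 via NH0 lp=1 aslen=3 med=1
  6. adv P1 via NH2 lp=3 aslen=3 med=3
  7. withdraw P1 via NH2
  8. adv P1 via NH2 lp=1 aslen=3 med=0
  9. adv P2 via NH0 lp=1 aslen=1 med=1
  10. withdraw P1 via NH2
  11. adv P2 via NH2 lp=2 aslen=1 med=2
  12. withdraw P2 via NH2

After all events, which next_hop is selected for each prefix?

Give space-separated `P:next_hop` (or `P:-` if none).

Answer: P0:NH0 P1:- P2:NH3

Derivation:
Op 1: best P0=- P1=- P2=NH1
Op 2: best P0=NH0 P1=- P2=NH1
Op 3: best P0=NH0 P1=- P2=NH3
Op 4: best P0=NH0 P1=- P2=NH2
Op 5: best P0=NH0 P1=- P2=NH2
Op 6: best P0=NH0 P1=NH2 P2=NH2
Op 7: best P0=NH0 P1=- P2=NH2
Op 8: best P0=NH0 P1=NH2 P2=NH2
Op 9: best P0=NH0 P1=NH2 P2=NH2
Op 10: best P0=NH0 P1=- P2=NH2
Op 11: best P0=NH0 P1=- P2=NH3
Op 12: best P0=NH0 P1=- P2=NH3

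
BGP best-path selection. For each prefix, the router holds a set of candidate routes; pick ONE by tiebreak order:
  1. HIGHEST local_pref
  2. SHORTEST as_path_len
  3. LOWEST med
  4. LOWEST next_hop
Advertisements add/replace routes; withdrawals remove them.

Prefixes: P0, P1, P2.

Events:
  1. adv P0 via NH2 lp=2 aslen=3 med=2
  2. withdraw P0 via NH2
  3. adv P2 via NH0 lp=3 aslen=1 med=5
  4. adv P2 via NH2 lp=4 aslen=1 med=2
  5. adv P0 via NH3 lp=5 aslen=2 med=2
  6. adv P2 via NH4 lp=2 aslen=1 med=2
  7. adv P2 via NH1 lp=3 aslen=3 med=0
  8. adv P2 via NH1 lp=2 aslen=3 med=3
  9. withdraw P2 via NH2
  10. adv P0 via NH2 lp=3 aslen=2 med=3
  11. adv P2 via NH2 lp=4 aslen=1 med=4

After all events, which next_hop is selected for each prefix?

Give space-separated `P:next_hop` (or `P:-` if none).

Answer: P0:NH3 P1:- P2:NH2

Derivation:
Op 1: best P0=NH2 P1=- P2=-
Op 2: best P0=- P1=- P2=-
Op 3: best P0=- P1=- P2=NH0
Op 4: best P0=- P1=- P2=NH2
Op 5: best P0=NH3 P1=- P2=NH2
Op 6: best P0=NH3 P1=- P2=NH2
Op 7: best P0=NH3 P1=- P2=NH2
Op 8: best P0=NH3 P1=- P2=NH2
Op 9: best P0=NH3 P1=- P2=NH0
Op 10: best P0=NH3 P1=- P2=NH0
Op 11: best P0=NH3 P1=- P2=NH2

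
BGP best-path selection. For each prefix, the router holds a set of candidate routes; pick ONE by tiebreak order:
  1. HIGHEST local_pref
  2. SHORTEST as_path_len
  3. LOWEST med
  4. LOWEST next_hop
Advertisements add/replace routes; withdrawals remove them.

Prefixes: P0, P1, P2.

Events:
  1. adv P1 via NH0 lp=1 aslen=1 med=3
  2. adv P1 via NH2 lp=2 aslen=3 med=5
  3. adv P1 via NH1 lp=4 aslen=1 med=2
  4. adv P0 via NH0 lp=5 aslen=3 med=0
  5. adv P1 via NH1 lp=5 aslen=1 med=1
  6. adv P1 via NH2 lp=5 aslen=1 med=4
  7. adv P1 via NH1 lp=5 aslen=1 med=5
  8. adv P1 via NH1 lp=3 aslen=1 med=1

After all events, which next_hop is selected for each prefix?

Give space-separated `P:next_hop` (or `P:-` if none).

Answer: P0:NH0 P1:NH2 P2:-

Derivation:
Op 1: best P0=- P1=NH0 P2=-
Op 2: best P0=- P1=NH2 P2=-
Op 3: best P0=- P1=NH1 P2=-
Op 4: best P0=NH0 P1=NH1 P2=-
Op 5: best P0=NH0 P1=NH1 P2=-
Op 6: best P0=NH0 P1=NH1 P2=-
Op 7: best P0=NH0 P1=NH2 P2=-
Op 8: best P0=NH0 P1=NH2 P2=-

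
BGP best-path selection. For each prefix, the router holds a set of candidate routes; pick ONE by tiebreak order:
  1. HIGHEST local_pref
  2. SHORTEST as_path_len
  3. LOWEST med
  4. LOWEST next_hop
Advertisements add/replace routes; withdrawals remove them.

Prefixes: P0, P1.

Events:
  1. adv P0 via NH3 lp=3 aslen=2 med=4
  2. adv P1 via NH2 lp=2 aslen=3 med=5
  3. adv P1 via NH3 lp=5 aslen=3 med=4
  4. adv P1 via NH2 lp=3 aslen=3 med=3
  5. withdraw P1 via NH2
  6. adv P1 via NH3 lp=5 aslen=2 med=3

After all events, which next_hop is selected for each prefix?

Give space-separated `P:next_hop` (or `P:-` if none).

Answer: P0:NH3 P1:NH3

Derivation:
Op 1: best P0=NH3 P1=-
Op 2: best P0=NH3 P1=NH2
Op 3: best P0=NH3 P1=NH3
Op 4: best P0=NH3 P1=NH3
Op 5: best P0=NH3 P1=NH3
Op 6: best P0=NH3 P1=NH3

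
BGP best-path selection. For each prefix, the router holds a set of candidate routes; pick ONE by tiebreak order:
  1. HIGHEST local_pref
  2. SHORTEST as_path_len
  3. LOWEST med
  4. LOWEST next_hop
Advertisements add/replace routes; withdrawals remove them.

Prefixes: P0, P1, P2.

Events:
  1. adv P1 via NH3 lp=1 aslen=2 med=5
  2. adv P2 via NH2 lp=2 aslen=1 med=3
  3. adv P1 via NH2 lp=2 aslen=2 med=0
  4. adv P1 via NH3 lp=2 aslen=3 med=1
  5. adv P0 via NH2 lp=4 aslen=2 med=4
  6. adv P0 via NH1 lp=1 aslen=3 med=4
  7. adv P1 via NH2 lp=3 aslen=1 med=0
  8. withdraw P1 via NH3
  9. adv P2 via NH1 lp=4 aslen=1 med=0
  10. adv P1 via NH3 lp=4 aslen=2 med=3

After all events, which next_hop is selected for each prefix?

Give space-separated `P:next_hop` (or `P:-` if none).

Op 1: best P0=- P1=NH3 P2=-
Op 2: best P0=- P1=NH3 P2=NH2
Op 3: best P0=- P1=NH2 P2=NH2
Op 4: best P0=- P1=NH2 P2=NH2
Op 5: best P0=NH2 P1=NH2 P2=NH2
Op 6: best P0=NH2 P1=NH2 P2=NH2
Op 7: best P0=NH2 P1=NH2 P2=NH2
Op 8: best P0=NH2 P1=NH2 P2=NH2
Op 9: best P0=NH2 P1=NH2 P2=NH1
Op 10: best P0=NH2 P1=NH3 P2=NH1

Answer: P0:NH2 P1:NH3 P2:NH1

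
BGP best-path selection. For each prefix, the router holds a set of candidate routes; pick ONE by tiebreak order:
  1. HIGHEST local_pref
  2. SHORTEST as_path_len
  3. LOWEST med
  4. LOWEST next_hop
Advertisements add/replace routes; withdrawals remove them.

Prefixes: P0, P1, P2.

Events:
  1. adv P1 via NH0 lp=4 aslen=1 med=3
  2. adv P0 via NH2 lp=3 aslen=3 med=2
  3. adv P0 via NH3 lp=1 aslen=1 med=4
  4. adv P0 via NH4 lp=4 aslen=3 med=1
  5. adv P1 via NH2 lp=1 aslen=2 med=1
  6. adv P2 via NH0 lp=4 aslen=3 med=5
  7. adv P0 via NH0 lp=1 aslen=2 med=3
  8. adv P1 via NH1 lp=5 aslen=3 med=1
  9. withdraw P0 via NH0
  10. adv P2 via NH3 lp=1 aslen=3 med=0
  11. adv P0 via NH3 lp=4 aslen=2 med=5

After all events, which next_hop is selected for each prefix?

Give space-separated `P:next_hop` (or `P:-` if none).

Answer: P0:NH3 P1:NH1 P2:NH0

Derivation:
Op 1: best P0=- P1=NH0 P2=-
Op 2: best P0=NH2 P1=NH0 P2=-
Op 3: best P0=NH2 P1=NH0 P2=-
Op 4: best P0=NH4 P1=NH0 P2=-
Op 5: best P0=NH4 P1=NH0 P2=-
Op 6: best P0=NH4 P1=NH0 P2=NH0
Op 7: best P0=NH4 P1=NH0 P2=NH0
Op 8: best P0=NH4 P1=NH1 P2=NH0
Op 9: best P0=NH4 P1=NH1 P2=NH0
Op 10: best P0=NH4 P1=NH1 P2=NH0
Op 11: best P0=NH3 P1=NH1 P2=NH0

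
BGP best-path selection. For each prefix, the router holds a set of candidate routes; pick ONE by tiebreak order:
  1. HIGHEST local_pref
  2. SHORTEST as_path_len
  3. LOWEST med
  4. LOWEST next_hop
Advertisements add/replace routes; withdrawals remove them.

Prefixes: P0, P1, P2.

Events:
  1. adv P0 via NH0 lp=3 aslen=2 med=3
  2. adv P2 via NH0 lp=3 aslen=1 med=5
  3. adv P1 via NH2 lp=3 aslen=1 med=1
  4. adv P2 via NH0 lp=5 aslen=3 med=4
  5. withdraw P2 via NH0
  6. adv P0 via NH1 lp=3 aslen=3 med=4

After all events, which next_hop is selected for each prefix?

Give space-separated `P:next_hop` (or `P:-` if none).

Answer: P0:NH0 P1:NH2 P2:-

Derivation:
Op 1: best P0=NH0 P1=- P2=-
Op 2: best P0=NH0 P1=- P2=NH0
Op 3: best P0=NH0 P1=NH2 P2=NH0
Op 4: best P0=NH0 P1=NH2 P2=NH0
Op 5: best P0=NH0 P1=NH2 P2=-
Op 6: best P0=NH0 P1=NH2 P2=-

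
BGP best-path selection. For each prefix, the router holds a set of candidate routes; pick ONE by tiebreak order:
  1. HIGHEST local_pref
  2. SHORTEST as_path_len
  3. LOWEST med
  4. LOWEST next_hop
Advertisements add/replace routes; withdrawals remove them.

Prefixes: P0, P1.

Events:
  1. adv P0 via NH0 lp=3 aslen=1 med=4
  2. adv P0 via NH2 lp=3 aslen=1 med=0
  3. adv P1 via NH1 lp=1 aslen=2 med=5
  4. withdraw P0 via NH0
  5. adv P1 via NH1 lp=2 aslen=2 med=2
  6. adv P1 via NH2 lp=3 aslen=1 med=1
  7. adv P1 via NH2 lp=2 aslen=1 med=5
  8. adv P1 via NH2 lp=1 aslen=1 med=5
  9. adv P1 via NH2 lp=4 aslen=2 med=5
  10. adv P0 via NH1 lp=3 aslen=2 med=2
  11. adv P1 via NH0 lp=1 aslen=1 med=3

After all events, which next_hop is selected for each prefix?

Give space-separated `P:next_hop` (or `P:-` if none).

Answer: P0:NH2 P1:NH2

Derivation:
Op 1: best P0=NH0 P1=-
Op 2: best P0=NH2 P1=-
Op 3: best P0=NH2 P1=NH1
Op 4: best P0=NH2 P1=NH1
Op 5: best P0=NH2 P1=NH1
Op 6: best P0=NH2 P1=NH2
Op 7: best P0=NH2 P1=NH2
Op 8: best P0=NH2 P1=NH1
Op 9: best P0=NH2 P1=NH2
Op 10: best P0=NH2 P1=NH2
Op 11: best P0=NH2 P1=NH2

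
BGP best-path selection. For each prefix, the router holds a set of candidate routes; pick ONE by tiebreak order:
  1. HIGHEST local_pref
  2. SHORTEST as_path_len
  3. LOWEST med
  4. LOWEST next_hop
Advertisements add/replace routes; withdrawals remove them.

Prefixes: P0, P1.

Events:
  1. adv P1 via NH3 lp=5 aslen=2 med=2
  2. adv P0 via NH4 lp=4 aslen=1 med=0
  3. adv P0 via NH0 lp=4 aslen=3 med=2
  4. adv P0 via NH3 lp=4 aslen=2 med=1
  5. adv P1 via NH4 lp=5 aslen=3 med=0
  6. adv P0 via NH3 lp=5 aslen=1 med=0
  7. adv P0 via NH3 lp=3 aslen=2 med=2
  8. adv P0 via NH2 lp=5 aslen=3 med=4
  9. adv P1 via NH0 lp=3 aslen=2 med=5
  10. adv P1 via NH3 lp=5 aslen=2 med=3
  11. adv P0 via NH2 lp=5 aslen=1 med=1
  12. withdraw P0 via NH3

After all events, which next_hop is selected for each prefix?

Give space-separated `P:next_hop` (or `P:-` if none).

Answer: P0:NH2 P1:NH3

Derivation:
Op 1: best P0=- P1=NH3
Op 2: best P0=NH4 P1=NH3
Op 3: best P0=NH4 P1=NH3
Op 4: best P0=NH4 P1=NH3
Op 5: best P0=NH4 P1=NH3
Op 6: best P0=NH3 P1=NH3
Op 7: best P0=NH4 P1=NH3
Op 8: best P0=NH2 P1=NH3
Op 9: best P0=NH2 P1=NH3
Op 10: best P0=NH2 P1=NH3
Op 11: best P0=NH2 P1=NH3
Op 12: best P0=NH2 P1=NH3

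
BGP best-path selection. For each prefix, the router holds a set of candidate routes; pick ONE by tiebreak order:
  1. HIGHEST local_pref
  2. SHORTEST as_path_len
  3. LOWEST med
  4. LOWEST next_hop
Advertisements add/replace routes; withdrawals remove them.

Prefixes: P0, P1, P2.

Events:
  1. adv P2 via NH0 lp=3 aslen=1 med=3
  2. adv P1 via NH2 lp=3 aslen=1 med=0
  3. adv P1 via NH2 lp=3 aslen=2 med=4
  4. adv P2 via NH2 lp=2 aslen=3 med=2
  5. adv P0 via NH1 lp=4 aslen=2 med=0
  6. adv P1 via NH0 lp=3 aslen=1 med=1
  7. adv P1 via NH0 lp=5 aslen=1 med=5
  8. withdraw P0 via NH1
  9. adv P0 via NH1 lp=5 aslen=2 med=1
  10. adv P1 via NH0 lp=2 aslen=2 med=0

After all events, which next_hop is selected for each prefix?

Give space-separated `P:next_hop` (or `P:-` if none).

Answer: P0:NH1 P1:NH2 P2:NH0

Derivation:
Op 1: best P0=- P1=- P2=NH0
Op 2: best P0=- P1=NH2 P2=NH0
Op 3: best P0=- P1=NH2 P2=NH0
Op 4: best P0=- P1=NH2 P2=NH0
Op 5: best P0=NH1 P1=NH2 P2=NH0
Op 6: best P0=NH1 P1=NH0 P2=NH0
Op 7: best P0=NH1 P1=NH0 P2=NH0
Op 8: best P0=- P1=NH0 P2=NH0
Op 9: best P0=NH1 P1=NH0 P2=NH0
Op 10: best P0=NH1 P1=NH2 P2=NH0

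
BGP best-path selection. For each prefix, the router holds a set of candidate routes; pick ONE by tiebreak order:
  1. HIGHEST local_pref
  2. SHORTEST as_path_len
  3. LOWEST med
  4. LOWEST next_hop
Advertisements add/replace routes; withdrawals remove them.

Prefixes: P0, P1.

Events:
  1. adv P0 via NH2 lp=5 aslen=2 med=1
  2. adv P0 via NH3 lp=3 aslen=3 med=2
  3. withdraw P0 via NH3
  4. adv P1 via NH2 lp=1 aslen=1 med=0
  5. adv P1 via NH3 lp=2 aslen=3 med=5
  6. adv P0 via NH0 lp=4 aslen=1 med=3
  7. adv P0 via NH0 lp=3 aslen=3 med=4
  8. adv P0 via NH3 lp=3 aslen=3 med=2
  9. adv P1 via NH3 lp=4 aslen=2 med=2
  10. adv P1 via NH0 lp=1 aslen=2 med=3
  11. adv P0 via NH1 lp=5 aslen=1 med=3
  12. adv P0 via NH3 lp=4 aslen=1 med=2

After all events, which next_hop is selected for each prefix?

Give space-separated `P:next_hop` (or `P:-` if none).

Answer: P0:NH1 P1:NH3

Derivation:
Op 1: best P0=NH2 P1=-
Op 2: best P0=NH2 P1=-
Op 3: best P0=NH2 P1=-
Op 4: best P0=NH2 P1=NH2
Op 5: best P0=NH2 P1=NH3
Op 6: best P0=NH2 P1=NH3
Op 7: best P0=NH2 P1=NH3
Op 8: best P0=NH2 P1=NH3
Op 9: best P0=NH2 P1=NH3
Op 10: best P0=NH2 P1=NH3
Op 11: best P0=NH1 P1=NH3
Op 12: best P0=NH1 P1=NH3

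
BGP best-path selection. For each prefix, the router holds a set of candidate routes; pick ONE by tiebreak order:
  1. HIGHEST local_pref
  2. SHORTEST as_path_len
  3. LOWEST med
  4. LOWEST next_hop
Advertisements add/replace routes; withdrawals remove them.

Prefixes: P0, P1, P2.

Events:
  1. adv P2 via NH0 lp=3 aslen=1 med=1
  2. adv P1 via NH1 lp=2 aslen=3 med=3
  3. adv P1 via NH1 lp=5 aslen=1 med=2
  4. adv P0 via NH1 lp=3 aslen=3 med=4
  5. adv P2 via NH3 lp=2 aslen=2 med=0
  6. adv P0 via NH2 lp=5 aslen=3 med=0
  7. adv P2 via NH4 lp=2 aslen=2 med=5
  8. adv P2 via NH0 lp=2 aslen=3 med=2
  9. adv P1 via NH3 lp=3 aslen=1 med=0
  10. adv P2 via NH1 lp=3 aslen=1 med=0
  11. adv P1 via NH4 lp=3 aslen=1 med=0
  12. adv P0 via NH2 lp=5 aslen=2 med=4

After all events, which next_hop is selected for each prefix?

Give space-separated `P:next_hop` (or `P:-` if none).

Op 1: best P0=- P1=- P2=NH0
Op 2: best P0=- P1=NH1 P2=NH0
Op 3: best P0=- P1=NH1 P2=NH0
Op 4: best P0=NH1 P1=NH1 P2=NH0
Op 5: best P0=NH1 P1=NH1 P2=NH0
Op 6: best P0=NH2 P1=NH1 P2=NH0
Op 7: best P0=NH2 P1=NH1 P2=NH0
Op 8: best P0=NH2 P1=NH1 P2=NH3
Op 9: best P0=NH2 P1=NH1 P2=NH3
Op 10: best P0=NH2 P1=NH1 P2=NH1
Op 11: best P0=NH2 P1=NH1 P2=NH1
Op 12: best P0=NH2 P1=NH1 P2=NH1

Answer: P0:NH2 P1:NH1 P2:NH1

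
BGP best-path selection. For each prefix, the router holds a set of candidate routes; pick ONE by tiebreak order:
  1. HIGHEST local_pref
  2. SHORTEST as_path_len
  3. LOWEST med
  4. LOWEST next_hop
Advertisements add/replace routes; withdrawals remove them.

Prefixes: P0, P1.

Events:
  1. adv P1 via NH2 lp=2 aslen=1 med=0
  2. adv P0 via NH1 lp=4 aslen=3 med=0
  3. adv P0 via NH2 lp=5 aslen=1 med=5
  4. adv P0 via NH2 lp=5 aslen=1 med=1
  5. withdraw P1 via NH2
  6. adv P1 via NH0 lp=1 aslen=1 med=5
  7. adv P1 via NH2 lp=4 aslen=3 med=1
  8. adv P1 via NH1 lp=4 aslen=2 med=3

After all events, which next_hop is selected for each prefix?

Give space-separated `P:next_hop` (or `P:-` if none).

Answer: P0:NH2 P1:NH1

Derivation:
Op 1: best P0=- P1=NH2
Op 2: best P0=NH1 P1=NH2
Op 3: best P0=NH2 P1=NH2
Op 4: best P0=NH2 P1=NH2
Op 5: best P0=NH2 P1=-
Op 6: best P0=NH2 P1=NH0
Op 7: best P0=NH2 P1=NH2
Op 8: best P0=NH2 P1=NH1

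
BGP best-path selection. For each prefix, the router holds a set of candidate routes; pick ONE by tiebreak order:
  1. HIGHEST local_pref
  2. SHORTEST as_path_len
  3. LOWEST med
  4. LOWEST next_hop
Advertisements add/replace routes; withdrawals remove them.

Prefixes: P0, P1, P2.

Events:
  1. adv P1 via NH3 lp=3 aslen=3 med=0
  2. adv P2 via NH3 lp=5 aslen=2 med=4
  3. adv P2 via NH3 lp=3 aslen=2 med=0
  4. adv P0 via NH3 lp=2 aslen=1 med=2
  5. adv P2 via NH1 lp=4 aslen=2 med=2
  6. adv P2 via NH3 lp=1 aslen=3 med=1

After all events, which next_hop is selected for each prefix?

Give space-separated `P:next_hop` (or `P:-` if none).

Answer: P0:NH3 P1:NH3 P2:NH1

Derivation:
Op 1: best P0=- P1=NH3 P2=-
Op 2: best P0=- P1=NH3 P2=NH3
Op 3: best P0=- P1=NH3 P2=NH3
Op 4: best P0=NH3 P1=NH3 P2=NH3
Op 5: best P0=NH3 P1=NH3 P2=NH1
Op 6: best P0=NH3 P1=NH3 P2=NH1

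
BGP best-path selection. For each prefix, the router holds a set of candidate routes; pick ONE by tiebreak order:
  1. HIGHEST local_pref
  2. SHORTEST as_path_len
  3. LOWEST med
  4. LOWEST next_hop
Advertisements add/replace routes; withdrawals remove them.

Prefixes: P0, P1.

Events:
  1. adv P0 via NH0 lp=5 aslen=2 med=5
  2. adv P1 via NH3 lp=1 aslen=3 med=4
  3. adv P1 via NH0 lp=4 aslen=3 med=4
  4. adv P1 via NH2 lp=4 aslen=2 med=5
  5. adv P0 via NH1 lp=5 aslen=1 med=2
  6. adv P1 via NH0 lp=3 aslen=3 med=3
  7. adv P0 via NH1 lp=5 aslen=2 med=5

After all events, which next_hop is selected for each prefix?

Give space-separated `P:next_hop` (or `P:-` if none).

Op 1: best P0=NH0 P1=-
Op 2: best P0=NH0 P1=NH3
Op 3: best P0=NH0 P1=NH0
Op 4: best P0=NH0 P1=NH2
Op 5: best P0=NH1 P1=NH2
Op 6: best P0=NH1 P1=NH2
Op 7: best P0=NH0 P1=NH2

Answer: P0:NH0 P1:NH2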